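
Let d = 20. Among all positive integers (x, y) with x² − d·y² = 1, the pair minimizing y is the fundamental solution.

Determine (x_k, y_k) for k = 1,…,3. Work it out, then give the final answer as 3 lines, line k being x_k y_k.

9 2
161 36
2889 646

√20 = [4; 2,8, …], period ℓ=2 (even) → k=1
step 0: (4, 1)  from 4·(1,0) + (0,1)
step 1: (9, 2)  from 2·(4,1) + (1,0)
→ (9, 2).  Check: 9²=81, 20·2²=80, difference 1.
(x_2, y_2) = (9·9 + 20·2·2, 9·2 + 2·9) = (161, 36)
(x_3, y_3) = (9·161 + 20·2·36, 9·36 + 2·161) = (2889, 646)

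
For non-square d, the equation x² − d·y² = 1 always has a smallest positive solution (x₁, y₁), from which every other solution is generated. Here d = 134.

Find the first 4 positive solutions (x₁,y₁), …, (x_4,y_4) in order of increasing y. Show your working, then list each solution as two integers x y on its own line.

[11; 1,1,2,1,3,…,1,1,22] for √134; ℓ=14 ⇒ convergent index 13
a_0=11:  p_0=11·1+0=11,  q_0=11·0+1=1
…
a_11=2:  p_11=2·22133+17630=61896,  q_11=2·1912+1523=5347
a_12=1:  p_12=1·61896+22133=84029,  q_12=1·5347+1912=7259
a_13=1:  p_13=1·84029+61896=145925,  q_13=1·7259+5347=12606
(x₁, y₁) = (145925, 12606);  145925² − 134·12606² = 1 ✓
k=2:  x_2 = 145925·145925+134·12606·12606 = 42588211249,  y_2 = 145925·12606+12606·145925 = 3679061100
k=3:  x_3 = 145925·42588211249+134·12606·3679061100 = 12429369452874725,  y_3 = 145925·3679061100+12606·42588211249 = 1073733982022394
k=4:  x_4 = 145925·12429369452874725+134·12606·1073733982022394 = 3627511474778900280001,  y_4 = 145925·1073733982022394+12606·12429369452874725 = 313369262649556627800

145925 12606
42588211249 3679061100
12429369452874725 1073733982022394
3627511474778900280001 313369262649556627800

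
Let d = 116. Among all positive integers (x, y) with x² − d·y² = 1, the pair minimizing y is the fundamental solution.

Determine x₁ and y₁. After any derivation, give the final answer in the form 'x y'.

9801 910

√116 → a₀=10, period (1,3,2,1,4,1,2,3,1,20); ℓ=10 even so k=9
i=0: a=10 ⇒ p=10, q=1
i=1: a=1 ⇒ p=11, q=1
…
i=3: a=2 ⇒ p=97, q=9
…
i=5: a=4 ⇒ p=657, q=61
…
i=8: a=3 ⇒ p=7550, q=701
i=9: a=1 ⇒ p=9801, q=910
fundamental: x₁=9801, y₁=910  (since 96059601 − 116·828100 = 1)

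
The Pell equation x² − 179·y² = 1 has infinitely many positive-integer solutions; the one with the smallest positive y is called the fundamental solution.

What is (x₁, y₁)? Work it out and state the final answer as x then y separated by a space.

√179 → a₀=13, period (2,1,1,1,3,…,1,2,26); ℓ=14 even so k=13
a_0=13:  p_0=13·1+0=13,  q_0=13·0+1=1
…
a_2=1:  p_2=1·27+13=40,  q_2=1·2+1=3
a_3=1:  p_3=1·40+27=67,  q_3=1·3+2=5
…
a_6=5:  p_6=5·388+107=2047,  q_6=5·29+8=153
a_7=13:  p_7=13·2047+388=26999,  q_7=13·153+29=2018
…
a_9=3:  p_9=3·137042+26999=438125,  q_9=3·10243+2018=32747
…
a_11=1:  p_11=1·575167+438125=1013292,  q_11=1·42990+32747=75737
a_12=1:  p_12=1·1013292+575167=1588459,  q_12=1·75737+42990=118727
a_13=2:  p_13=2·1588459+1013292=4190210,  q_13=2·118727+75737=313191
fundamental: x₁=4190210, y₁=313191  (since 17557859844100 − 179·98088602481 = 1)

4190210 313191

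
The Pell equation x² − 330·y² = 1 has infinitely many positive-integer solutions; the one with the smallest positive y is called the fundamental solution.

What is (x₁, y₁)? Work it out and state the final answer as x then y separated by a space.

109 6

[18; 6,36] for √330; ℓ=2 ⇒ convergent index 1
step 0: (18, 1)  from 18·(1,0) + (0,1)
step 1: (109, 6)  from 6·(18,1) + (1,0)
→ (109, 6).  Check: 109²=11881, 330·6²=11880, difference 1.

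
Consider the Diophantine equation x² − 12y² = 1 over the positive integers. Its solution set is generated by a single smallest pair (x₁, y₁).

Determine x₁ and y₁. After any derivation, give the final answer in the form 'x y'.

d=12: √d = [3; 2,6] (ℓ=2, even), read p_1/q_1
a_0=3:  p_0=3·1+0=3,  q_0=3·0+1=1
a_1=2:  p_1=2·3+1=7,  q_1=2·1+0=2
(x₁, y₁) = (7, 2);  7² − 12·2² = 1 ✓

7 2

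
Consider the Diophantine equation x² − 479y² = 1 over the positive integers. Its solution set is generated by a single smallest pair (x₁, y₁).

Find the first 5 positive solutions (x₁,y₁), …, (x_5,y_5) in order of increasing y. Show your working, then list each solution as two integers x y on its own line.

[21; 1,7,1,3,2,21,2,3,1,7,1,42] for √479; ℓ=12 ⇒ convergent index 11
i=0: a=21 ⇒ p=21, q=1
i=1: a=1 ⇒ p=22, q=1
…
i=3: a=1 ⇒ p=197, q=9
i=4: a=3 ⇒ p=766, q=35
i=5: a=2 ⇒ p=1729, q=79
i=6: a=21 ⇒ p=37075, q=1694
…
i=8: a=3 ⇒ p=264712, q=12095
…
i=10: a=7 ⇒ p=2648849, q=121029
i=11: a=1 ⇒ p=2989440, q=136591
(x₁, y₁) = (2989440, 136591);  2989440² − 479·136591² = 1 ✓
n=2: (2989440,136591)∘(2989440,136591) = (2989440·2989440+479·136591·136591, 2989440·136591+136591·2989440) = (17873503027199,816661198080)
n=3: (17873503027199,816661198080)∘(2989440,136591) = (2989440·17873503027199+479·136591·816661198080, 2989440·816661198080+136591·17873503027199) = (106863529779256567680,4882719303976413809)
n=4: (106863529779256567680,4882719303976413809)∘(2989440,136591) = (2989440·106863529779256567680+479·136591·4882719303976413809, 2989440·4882719303976413809+136591·106863529779256567680) = (638924220926583633867571201,29193192792157684333155840)
n=5: (638924220926583633867571201,29193192792157684333155840)∘(2989440,136591) = (2989440·638924220926583633867571201+479·136591·29193192792157684333155840, 2989440·29193192792157684333155840+136591·638924220926583633867571201) = (3820051246013425493328364845667200,174542596521170852986514812245391)

2989440 136591
17873503027199 816661198080
106863529779256567680 4882719303976413809
638924220926583633867571201 29193192792157684333155840
3820051246013425493328364845667200 174542596521170852986514812245391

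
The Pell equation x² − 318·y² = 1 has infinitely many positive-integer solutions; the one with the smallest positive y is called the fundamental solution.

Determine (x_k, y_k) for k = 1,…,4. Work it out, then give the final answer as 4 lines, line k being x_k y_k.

[17; 1,4,1,34] for √318; ℓ=4 ⇒ convergent index 3
i=0: a=17 ⇒ p=17, q=1
i=1: a=1 ⇒ p=18, q=1
i=2: a=4 ⇒ p=89, q=5
i=3: a=1 ⇒ p=107, q=6
(x₁, y₁) = (107, 6);  107² − 318·6² = 1 ✓
(x_2, y_2) = (107·107 + 318·6·6, 107·6 + 6·107) = (22897, 1284)
(x_3, y_3) = (107·22897 + 318·6·1284, 107·1284 + 6·22897) = (4899851, 274770)
(x_4, y_4) = (107·4899851 + 318·6·274770, 107·274770 + 6·4899851) = (1048545217, 58799496)

107 6
22897 1284
4899851 274770
1048545217 58799496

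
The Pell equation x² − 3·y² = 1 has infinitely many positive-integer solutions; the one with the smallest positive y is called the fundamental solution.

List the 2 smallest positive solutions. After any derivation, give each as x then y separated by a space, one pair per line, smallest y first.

√3 → a₀=1, period (1,2); ℓ=2 even so k=1
a_0=1:  p_0=1·1+0=1,  q_0=1·0+1=1
a_1=1:  p_1=1·1+1=2,  q_1=1·1+0=1
fundamental: x₁=2, y₁=1  (since 4 − 3·1 = 1)
k=2:  x_2 = 2·2+3·1·1 = 7,  y_2 = 2·1+1·2 = 4

2 1
7 4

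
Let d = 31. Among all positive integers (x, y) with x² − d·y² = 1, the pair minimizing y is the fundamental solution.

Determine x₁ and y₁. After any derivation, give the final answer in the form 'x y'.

√31 → a₀=5, period (1,1,3,5,3,1,1,10); ℓ=8 even so k=7
i=0: a=5 ⇒ p=5, q=1
…
i=2: a=1 ⇒ p=11, q=2
i=3: a=3 ⇒ p=39, q=7
i=4: a=5 ⇒ p=206, q=37
i=5: a=3 ⇒ p=657, q=118
i=6: a=1 ⇒ p=863, q=155
i=7: a=1 ⇒ p=1520, q=273
(x₁, y₁) = (1520, 273);  1520² − 31·273² = 1 ✓

1520 273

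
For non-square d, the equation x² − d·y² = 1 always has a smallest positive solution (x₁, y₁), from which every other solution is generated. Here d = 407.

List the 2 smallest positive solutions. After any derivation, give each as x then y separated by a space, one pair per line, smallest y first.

2663 132
14183137 703032

d=407: √d = [20; 5,1,2,1,5,40] (ℓ=6, even), read p_5/q_5
k=0  a_k=20  p_k/q_k = 20/1
k=1  a_k=5  p_k/q_k = 101/5
…
k=4  a_k=1  p_k/q_k = 464/23
k=5  a_k=5  p_k/q_k = 2663/132
(x₁, y₁) = (2663, 132);  2663² − 407·132² = 1 ✓
(2663+132√407)^2 = 14183137 + 703032√407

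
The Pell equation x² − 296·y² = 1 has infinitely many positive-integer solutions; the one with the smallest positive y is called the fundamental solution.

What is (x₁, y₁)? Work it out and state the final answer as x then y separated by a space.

√296 → a₀=17, period (4,1,7,1,4,34); ℓ=6 even so k=5
i=0: a=17 ⇒ p=17, q=1
i=1: a=4 ⇒ p=69, q=4
i=2: a=1 ⇒ p=86, q=5
…
i=4: a=1 ⇒ p=757, q=44
i=5: a=4 ⇒ p=3699, q=215
(x₁, y₁) = (3699, 215);  3699² − 296·215² = 1 ✓

3699 215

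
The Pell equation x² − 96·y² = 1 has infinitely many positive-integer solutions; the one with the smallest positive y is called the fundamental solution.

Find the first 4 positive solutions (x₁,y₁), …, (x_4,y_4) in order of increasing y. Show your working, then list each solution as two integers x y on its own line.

[9; 1,3,1,18] for √96; ℓ=4 ⇒ convergent index 3
a_0=9:  p_0=9·1+0=9,  q_0=9·0+1=1
…
a_2=3:  p_2=3·10+9=39,  q_2=3·1+1=4
a_3=1:  p_3=1·39+10=49,  q_3=1·4+1=5
fundamental: x₁=49, y₁=5  (since 2401 − 96·25 = 1)
(x_2, y_2) = (49·49 + 96·5·5, 49·5 + 5·49) = (4801, 490)
(x_3, y_3) = (49·4801 + 96·5·490, 49·490 + 5·4801) = (470449, 48015)
(x_4, y_4) = (49·470449 + 96·5·48015, 49·48015 + 5·470449) = (46099201, 4704980)

49 5
4801 490
470449 48015
46099201 4704980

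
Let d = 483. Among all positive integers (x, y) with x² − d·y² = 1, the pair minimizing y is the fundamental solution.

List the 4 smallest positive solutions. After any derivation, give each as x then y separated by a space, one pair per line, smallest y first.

22 1
967 44
42526 1935
1870177 85096

d=483: √d = [21; 1,42] (ℓ=2, even), read p_1/q_1
i=0: a=21 ⇒ p=21, q=1
i=1: a=1 ⇒ p=22, q=1
(x₁, y₁) = (22, 1);  22² − 483·1² = 1 ✓
n=2: (22,1)∘(22,1) = (22·22+483·1·1, 22·1+1·22) = (967,44)
n=3: (967,44)∘(22,1) = (22·967+483·1·44, 22·44+1·967) = (42526,1935)
n=4: (42526,1935)∘(22,1) = (22·42526+483·1·1935, 22·1935+1·42526) = (1870177,85096)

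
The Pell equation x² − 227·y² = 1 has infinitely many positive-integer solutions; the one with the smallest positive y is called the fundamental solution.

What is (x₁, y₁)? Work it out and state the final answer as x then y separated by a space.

226 15

√227 = [15; 15,30, …], period ℓ=2 (even) → k=1
i=0: a=15 ⇒ p=15, q=1
i=1: a=15 ⇒ p=226, q=15
→ (226, 15).  Check: 226²=51076, 227·15²=51075, difference 1.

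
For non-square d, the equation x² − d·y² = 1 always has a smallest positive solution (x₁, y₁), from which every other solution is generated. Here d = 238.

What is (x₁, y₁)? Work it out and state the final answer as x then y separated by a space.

√238 → a₀=15, period (2,2,1,14,1,2,2,30); ℓ=8 even so k=7
k=0  a_k=15  p_k/q_k = 15/1
…
k=4  a_k=14  p_k/q_k = 1589/103
…
k=6  a_k=2  p_k/q_k = 4983/323
k=7  a_k=2  p_k/q_k = 11663/756
fundamental: x₁=11663, y₁=756  (since 136025569 − 238·571536 = 1)

11663 756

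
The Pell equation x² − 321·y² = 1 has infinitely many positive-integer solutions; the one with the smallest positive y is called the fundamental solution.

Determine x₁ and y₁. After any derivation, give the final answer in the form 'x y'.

215 12

[17; 1,10,1,34] for √321; ℓ=4 ⇒ convergent index 3
a_0=17:  p_0=17·1+0=17,  q_0=17·0+1=1
a_1=1:  p_1=1·17+1=18,  q_1=1·1+0=1
a_2=10:  p_2=10·18+17=197,  q_2=10·1+1=11
a_3=1:  p_3=1·197+18=215,  q_3=1·11+1=12
fundamental: x₁=215, y₁=12  (since 46225 − 321·144 = 1)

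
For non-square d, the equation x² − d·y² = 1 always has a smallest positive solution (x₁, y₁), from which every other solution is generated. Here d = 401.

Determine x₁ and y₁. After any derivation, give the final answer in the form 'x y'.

[20; 40] for √401; ℓ=1 ⇒ convergent index 1
i=0: a=20 ⇒ p=20, q=1
i=1: a=40 ⇒ p=801, q=40
(x₁, y₁) = (801, 40);  801² − 401·40² = 1 ✓

801 40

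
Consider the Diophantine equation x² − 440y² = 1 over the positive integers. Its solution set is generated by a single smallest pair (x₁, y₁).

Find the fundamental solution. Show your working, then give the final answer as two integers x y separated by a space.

[20; 1,40] for √440; ℓ=2 ⇒ convergent index 1
i=0: a=20 ⇒ p=20, q=1
i=1: a=1 ⇒ p=21, q=1
→ (21, 1).  Check: 21²=441, 440·1²=440, difference 1.

21 1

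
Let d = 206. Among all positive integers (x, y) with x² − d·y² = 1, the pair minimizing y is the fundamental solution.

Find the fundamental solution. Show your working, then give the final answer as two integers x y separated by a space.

59535 4148

[14; 2,1,5,14,5,1,2,28] for √206; ℓ=8 ⇒ convergent index 7
i=0: a=14 ⇒ p=14, q=1
…
i=5: a=5 ⇒ p=17539, q=1222
i=6: a=1 ⇒ p=20998, q=1463
i=7: a=2 ⇒ p=59535, q=4148
(x₁, y₁) = (59535, 4148);  59535² − 206·4148² = 1 ✓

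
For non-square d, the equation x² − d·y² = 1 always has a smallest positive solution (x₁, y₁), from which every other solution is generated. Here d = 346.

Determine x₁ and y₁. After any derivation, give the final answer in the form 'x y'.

√346 = [18; 1,1,1,1,36, …], period ℓ=5 (odd) → k=9
a_0=18:  p_0=18·1+0=18,  q_0=18·0+1=1
a_1=1:  p_1=1·18+1=19,  q_1=1·1+0=1
a_2=1:  p_2=1·19+18=37,  q_2=1·1+1=2
a_3=1:  p_3=1·37+19=56,  q_3=1·2+1=3
…
a_5=36:  p_5=36·93+56=3404,  q_5=36·5+3=183
a_6=1:  p_6=1·3404+93=3497,  q_6=1·183+5=188
…
a_8=1:  p_8=1·6901+3497=10398,  q_8=1·371+188=559
a_9=1:  p_9=1·10398+6901=17299,  q_9=1·559+371=930
fundamental: x₁=17299, y₁=930  (since 299255401 − 346·864900 = 1)

17299 930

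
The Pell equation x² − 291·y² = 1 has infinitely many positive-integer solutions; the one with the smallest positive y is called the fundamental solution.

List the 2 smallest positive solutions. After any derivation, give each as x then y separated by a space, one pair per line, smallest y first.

[17; 17,34] for √291; ℓ=2 ⇒ convergent index 1
a_0=17:  p_0=17·1+0=17,  q_0=17·0+1=1
a_1=17:  p_1=17·17+1=290,  q_1=17·1+0=17
(x₁, y₁) = (290, 17);  290² − 291·17² = 1 ✓
k=2:  x_2 = 290·290+291·17·17 = 168199,  y_2 = 290·17+17·290 = 9860

290 17
168199 9860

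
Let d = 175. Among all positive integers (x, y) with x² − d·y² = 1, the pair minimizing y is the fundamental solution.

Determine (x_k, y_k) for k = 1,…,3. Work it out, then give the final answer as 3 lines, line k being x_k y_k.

d=175: √d = [13; 4,2,1,2,4,26] (ℓ=6, even), read p_5/q_5
a_0=13:  p_0=13·1+0=13,  q_0=13·0+1=1
…
a_4=2:  p_4=2·172+119=463,  q_4=2·13+9=35
a_5=4:  p_5=4·463+172=2024,  q_5=4·35+13=153
(x₁, y₁) = (2024, 153);  2024² − 175·153² = 1 ✓
n=2: (2024,153)∘(2024,153) = (2024·2024+175·153·153, 2024·153+153·2024) = (8193151,619344)
n=3: (8193151,619344)∘(2024,153) = (2024·8193151+175·153·619344, 2024·619344+153·8193151) = (33165873224,2507104359)

2024 153
8193151 619344
33165873224 2507104359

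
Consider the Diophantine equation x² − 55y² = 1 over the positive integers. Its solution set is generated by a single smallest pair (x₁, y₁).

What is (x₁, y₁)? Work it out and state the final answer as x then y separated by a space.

89 12

√55 → a₀=7, period (2,2,2,14); ℓ=4 even so k=3
i=0: a=7 ⇒ p=7, q=1
i=1: a=2 ⇒ p=15, q=2
i=2: a=2 ⇒ p=37, q=5
i=3: a=2 ⇒ p=89, q=12
fundamental: x₁=89, y₁=12  (since 7921 − 55·144 = 1)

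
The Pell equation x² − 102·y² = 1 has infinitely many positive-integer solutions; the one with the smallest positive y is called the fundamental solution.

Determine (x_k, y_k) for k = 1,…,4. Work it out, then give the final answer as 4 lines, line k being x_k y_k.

101 10
20401 2020
4120901 408030
832401601 82420040

√102 = [10; 10,20, …], period ℓ=2 (even) → k=1
step 0: (10, 1)  from 10·(1,0) + (0,1)
step 1: (101, 10)  from 10·(10,1) + (1,0)
fundamental: x₁=101, y₁=10  (since 10201 − 102·100 = 1)
n=2: (101,10)∘(101,10) = (101·101+102·10·10, 101·10+10·101) = (20401,2020)
n=3: (20401,2020)∘(101,10) = (101·20401+102·10·2020, 101·2020+10·20401) = (4120901,408030)
n=4: (4120901,408030)∘(101,10) = (101·4120901+102·10·408030, 101·408030+10·4120901) = (832401601,82420040)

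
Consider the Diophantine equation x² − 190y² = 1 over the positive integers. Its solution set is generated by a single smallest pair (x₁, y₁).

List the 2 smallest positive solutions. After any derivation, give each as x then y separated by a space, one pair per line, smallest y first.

d=190: √d = [13; 1,3,1,1,1,…,3,1,26] (ℓ=14, even), read p_13/q_13
i=0: a=13 ⇒ p=13, q=1
…
i=3: a=1 ⇒ p=69, q=5
i=4: a=1 ⇒ p=124, q=9
…
i=12: a=3 ⇒ p=40787, q=2959
i=13: a=1 ⇒ p=52021, q=3774
fundamental: x₁=52021, y₁=3774  (since 2706184441 − 190·14243076 = 1)
(x_2, y_2) = (52021·52021 + 190·3774·3774, 52021·3774 + 3774·52021) = (5412368881, 392654508)

52021 3774
5412368881 392654508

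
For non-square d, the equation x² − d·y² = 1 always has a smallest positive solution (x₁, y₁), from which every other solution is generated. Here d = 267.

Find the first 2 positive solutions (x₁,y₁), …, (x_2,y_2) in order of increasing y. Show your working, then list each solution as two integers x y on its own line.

2402 147
11539207 706188

√267 = [16; 2,1,15,1,2,32, …], period ℓ=6 (even) → k=5
k=0  a_k=16  p_k/q_k = 16/1
…
k=2  a_k=1  p_k/q_k = 49/3
k=3  a_k=15  p_k/q_k = 768/47
k=4  a_k=1  p_k/q_k = 817/50
k=5  a_k=2  p_k/q_k = 2402/147
fundamental: x₁=2402, y₁=147  (since 5769604 − 267·21609 = 1)
n=2: (2402,147)∘(2402,147) = (2402·2402+267·147·147, 2402·147+147·2402) = (11539207,706188)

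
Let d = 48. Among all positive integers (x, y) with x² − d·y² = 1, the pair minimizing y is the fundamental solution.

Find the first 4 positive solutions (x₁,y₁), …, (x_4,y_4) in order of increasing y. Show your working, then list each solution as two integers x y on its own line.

√48 = [6; 1,12, …], period ℓ=2 (even) → k=1
k=0  a_k=6  p_k/q_k = 6/1
k=1  a_k=1  p_k/q_k = 7/1
(x₁, y₁) = (7, 1);  7² − 48·1² = 1 ✓
(7+1√48)^2 = 97 + 14√48
(7+1√48)^3 = 1351 + 195√48
(7+1√48)^4 = 18817 + 2716√48

7 1
97 14
1351 195
18817 2716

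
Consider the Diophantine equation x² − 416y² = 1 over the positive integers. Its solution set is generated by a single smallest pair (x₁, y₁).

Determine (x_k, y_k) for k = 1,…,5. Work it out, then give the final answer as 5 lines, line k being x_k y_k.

√416 → a₀=20, period (2,1,1,9,1,1,2,40); ℓ=8 even so k=7
a_0=20:  p_0=20·1+0=20,  q_0=20·0+1=1
…
a_4=9:  p_4=9·102+61=979,  q_4=9·5+3=48
a_5=1:  p_5=1·979+102=1081,  q_5=1·48+5=53
a_6=1:  p_6=1·1081+979=2060,  q_6=1·53+48=101
a_7=2:  p_7=2·2060+1081=5201,  q_7=2·101+53=255
(x₁, y₁) = (5201, 255);  5201² − 416·255² = 1 ✓
(5201+255√416)^2 = 54100801 + 2652510√416
(5201+255√416)^3 = 562756526801 + 27591408765√416
(5201+255√416)^4 = 5853793337683201 + 287005831321020√416
(5201+255√416)^5 = 60891157735824130001 + 2985434629809841275√416

5201 255
54100801 2652510
562756526801 27591408765
5853793337683201 287005831321020
60891157735824130001 2985434629809841275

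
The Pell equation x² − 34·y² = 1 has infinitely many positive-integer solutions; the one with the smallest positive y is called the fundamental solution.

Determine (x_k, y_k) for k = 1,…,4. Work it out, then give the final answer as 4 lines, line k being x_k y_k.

35 6
2449 420
171395 29394
11995201 2057160

√34 = [5; 1,4,1,10, …], period ℓ=4 (even) → k=3
step 0: (5, 1)  from 5·(1,0) + (0,1)
…
step 2: (29, 5)  from 4·(6,1) + (5,1)
step 3: (35, 6)  from 1·(29,5) + (6,1)
fundamental: x₁=35, y₁=6  (since 1225 − 34·36 = 1)
(35+6√34)^2 = 2449 + 420√34
(35+6√34)^3 = 171395 + 29394√34
(35+6√34)^4 = 11995201 + 2057160√34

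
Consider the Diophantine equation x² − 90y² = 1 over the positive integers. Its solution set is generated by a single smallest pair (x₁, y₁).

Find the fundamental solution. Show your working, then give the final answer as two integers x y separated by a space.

[9; 2,18] for √90; ℓ=2 ⇒ convergent index 1
k=0  a_k=9  p_k/q_k = 9/1
k=1  a_k=2  p_k/q_k = 19/2
fundamental: x₁=19, y₁=2  (since 361 − 90·4 = 1)

19 2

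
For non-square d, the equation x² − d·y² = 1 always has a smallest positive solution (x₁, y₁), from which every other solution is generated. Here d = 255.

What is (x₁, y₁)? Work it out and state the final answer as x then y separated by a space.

16 1

d=255: √d = [15; 1,30] (ℓ=2, even), read p_1/q_1
k=0  a_k=15  p_k/q_k = 15/1
k=1  a_k=1  p_k/q_k = 16/1
→ (16, 1).  Check: 16²=256, 255·1²=255, difference 1.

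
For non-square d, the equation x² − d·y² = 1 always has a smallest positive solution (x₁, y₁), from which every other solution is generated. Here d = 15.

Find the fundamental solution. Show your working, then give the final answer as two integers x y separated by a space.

d=15: √d = [3; 1,6] (ℓ=2, even), read p_1/q_1
i=0: a=3 ⇒ p=3, q=1
i=1: a=1 ⇒ p=4, q=1
fundamental: x₁=4, y₁=1  (since 16 − 15·1 = 1)

4 1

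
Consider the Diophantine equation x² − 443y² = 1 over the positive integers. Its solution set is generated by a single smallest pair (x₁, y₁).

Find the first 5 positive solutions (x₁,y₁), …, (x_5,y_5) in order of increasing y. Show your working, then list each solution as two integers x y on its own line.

[21; 21,42] for √443; ℓ=2 ⇒ convergent index 1
k=0  a_k=21  p_k/q_k = 21/1
k=1  a_k=21  p_k/q_k = 442/21
fundamental: x₁=442, y₁=21  (since 195364 − 443·441 = 1)
k=2:  x_2 = 442·442+443·21·21 = 390727,  y_2 = 442·21+21·442 = 18564
k=3:  x_3 = 442·390727+443·21·18564 = 345402226,  y_3 = 442·18564+21·390727 = 16410555
k=4:  x_4 = 442·345402226+443·21·16410555 = 305335177057,  y_4 = 442·16410555+21·345402226 = 14506912056
k=5:  x_5 = 442·305335177057+443·21·14506912056 = 269915951116162,  y_5 = 442·14506912056+21·305335177057 = 12824093846949

442 21
390727 18564
345402226 16410555
305335177057 14506912056
269915951116162 12824093846949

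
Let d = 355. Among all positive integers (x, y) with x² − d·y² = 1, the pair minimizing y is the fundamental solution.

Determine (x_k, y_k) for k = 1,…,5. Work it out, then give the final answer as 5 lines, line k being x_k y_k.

d=355: √d = [18; 1,5,3,3,1,6,1,3,3,5,1,36] (ℓ=12, even), read p_11/q_11
a_0=18:  p_0=18·1+0=18,  q_0=18·0+1=1
a_1=1:  p_1=1·18+1=19,  q_1=1·1+0=1
…
a_3=3:  p_3=3·113+19=358,  q_3=3·6+1=19
…
a_10=5:  p_10=5·151391+46463=803418,  q_10=5·8035+2466=42641
a_11=1:  p_11=1·803418+151391=954809,  q_11=1·42641+8035=50676
(x₁, y₁) = (954809, 50676);  954809² − 355·50676² = 1 ✓
(954809+50676√355)^2 = 1823320452961 + 96771801768√355
(954809+50676√355)^3 = 3481845556741524089 + 184797174548553948√355
(954809+50676√355)^4 = 6648994948371812427335041 + 352892010866963721270096√355
(954809+50676√355)^5 = 12697040435316401858305944800249 + 673888936007564730309809629380√355

954809 50676
1823320452961 96771801768
3481845556741524089 184797174548553948
6648994948371812427335041 352892010866963721270096
12697040435316401858305944800249 673888936007564730309809629380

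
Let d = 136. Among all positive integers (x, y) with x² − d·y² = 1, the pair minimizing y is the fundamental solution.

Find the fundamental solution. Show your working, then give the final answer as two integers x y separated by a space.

35 3

√136 = [11; 1,1,1,22, …], period ℓ=4 (even) → k=3
step 0: (11, 1)  from 11·(1,0) + (0,1)
step 1: (12, 1)  from 1·(11,1) + (1,0)
step 2: (23, 2)  from 1·(12,1) + (11,1)
step 3: (35, 3)  from 1·(23,2) + (12,1)
→ (35, 3).  Check: 35²=1225, 136·3²=1224, difference 1.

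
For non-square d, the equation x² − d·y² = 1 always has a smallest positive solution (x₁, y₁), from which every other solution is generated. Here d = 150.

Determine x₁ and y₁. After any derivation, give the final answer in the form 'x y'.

49 4

d=150: √d = [12; 4,24] (ℓ=2, even), read p_1/q_1
k=0  a_k=12  p_k/q_k = 12/1
k=1  a_k=4  p_k/q_k = 49/4
→ (49, 4).  Check: 49²=2401, 150·4²=2400, difference 1.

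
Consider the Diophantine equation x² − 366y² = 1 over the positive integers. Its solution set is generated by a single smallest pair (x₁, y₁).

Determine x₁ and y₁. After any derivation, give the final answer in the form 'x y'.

907925 47458

d=366: √d = [19; 7,1,1,1,2,12,2,1,1,1,7,38] (ℓ=12, even), read p_11/q_11
i=0: a=19 ⇒ p=19, q=1
…
i=2: a=1 ⇒ p=153, q=8
i=3: a=1 ⇒ p=287, q=15
i=4: a=1 ⇒ p=440, q=23
…
i=6: a=12 ⇒ p=14444, q=755
i=7: a=2 ⇒ p=30055, q=1571
…
i=10: a=1 ⇒ p=119053, q=6223
i=11: a=7 ⇒ p=907925, q=47458
→ (907925, 47458).  Check: 907925²=824327805625, 366·47458²=824327805624, difference 1.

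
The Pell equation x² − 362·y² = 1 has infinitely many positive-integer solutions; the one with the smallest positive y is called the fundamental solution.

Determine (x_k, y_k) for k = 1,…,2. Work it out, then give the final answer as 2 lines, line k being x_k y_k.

d=362: √d = [19; 38] (ℓ=1, odd), read p_1/q_1
step 0: (19, 1)  from 19·(1,0) + (0,1)
step 1: (723, 38)  from 38·(19,1) + (1,0)
(x₁, y₁) = (723, 38);  723² − 362·38² = 1 ✓
k=2:  x_2 = 723·723+362·38·38 = 1045457,  y_2 = 723·38+38·723 = 54948

723 38
1045457 54948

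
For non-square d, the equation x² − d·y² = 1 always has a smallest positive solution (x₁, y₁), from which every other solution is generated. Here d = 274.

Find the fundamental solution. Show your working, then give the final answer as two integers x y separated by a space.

3959299 239190

[16; 1,1,4,4,1,1,32] for √274; ℓ=7 ⇒ convergent index 13
i=0: a=16 ⇒ p=16, q=1
…
i=2: a=1 ⇒ p=33, q=2
i=3: a=4 ⇒ p=149, q=9
…
i=6: a=1 ⇒ p=1407, q=85
…
i=8: a=1 ⇒ p=47209, q=2852
i=9: a=1 ⇒ p=93011, q=5619
…
i=11: a=4 ⇒ p=1770023, q=106931
i=12: a=1 ⇒ p=2189276, q=132259
i=13: a=1 ⇒ p=3959299, q=239190
fundamental: x₁=3959299, y₁=239190  (since 15676048571401 − 274·57211856100 = 1)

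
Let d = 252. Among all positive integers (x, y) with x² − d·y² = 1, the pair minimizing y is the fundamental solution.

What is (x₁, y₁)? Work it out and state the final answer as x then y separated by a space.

√252 = [15; 1,6,1,30, …], period ℓ=4 (even) → k=3
a_0=15:  p_0=15·1+0=15,  q_0=15·0+1=1
…
a_2=6:  p_2=6·16+15=111,  q_2=6·1+1=7
a_3=1:  p_3=1·111+16=127,  q_3=1·7+1=8
fundamental: x₁=127, y₁=8  (since 16129 − 252·64 = 1)

127 8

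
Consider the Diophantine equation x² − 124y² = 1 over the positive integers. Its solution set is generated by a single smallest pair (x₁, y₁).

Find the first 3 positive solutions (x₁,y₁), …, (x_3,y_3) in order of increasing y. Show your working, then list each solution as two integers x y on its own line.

[11; 7,2,1,1,1,…,2,7,22] for √124; ℓ=16 ⇒ convergent index 15
i=0: a=11 ⇒ p=11, q=1
…
i=5: a=1 ⇒ p=657, q=59
i=6: a=3 ⇒ p=2383, q=214
…
i=8: a=4 ⇒ p=14543, q=1306
i=9: a=1 ⇒ p=17583, q=1579
…
i=11: a=1 ⇒ p=84875, q=7622
…
i=13: a=1 ⇒ p=237042, q=21287
i=14: a=2 ⇒ p=626251, q=56239
i=15: a=7 ⇒ p=4620799, q=414960
→ (4620799, 414960).  Check: 4620799²=21351783398401, 124·414960²=21351783398400, difference 1.
k=2:  x_2 = 4620799·4620799+124·414960·414960 = 42703566796801,  y_2 = 4620799·414960+414960·4620799 = 3834893506080
k=3:  x_3 = 4620799·42703566796801+124·414960·3834893506080 = 394649197502177907199,  y_3 = 4620799·3834893506080+414960·42703566796801 = 35440544156001500880

4620799 414960
42703566796801 3834893506080
394649197502177907199 35440544156001500880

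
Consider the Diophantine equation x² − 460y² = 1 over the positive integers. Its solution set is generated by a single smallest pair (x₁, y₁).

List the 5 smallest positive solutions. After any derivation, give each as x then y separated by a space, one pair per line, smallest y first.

2535751 118230
12860066268001 599603681460
65219851798297071751 3040891269731634690
330762608834754335913072001 15421886156225925189922920
1677463232230609064240018182143751 78212126485069051161274736991150

√460 = [21; 2,4,3,1,2,10,2,1,3,4,2,42, …], period ℓ=12 (even) → k=11
k=0  a_k=21  p_k/q_k = 21/1
k=1  a_k=2  p_k/q_k = 43/2
…
k=3  a_k=3  p_k/q_k = 622/29
k=4  a_k=1  p_k/q_k = 815/38
…
k=7  a_k=2  p_k/q_k = 48922/2281
k=8  a_k=1  p_k/q_k = 72257/3369
…
k=10  a_k=4  p_k/q_k = 1135029/52921
k=11  a_k=2  p_k/q_k = 2535751/118230
fundamental: x₁=2535751, y₁=118230  (since 6430033134001 − 460·13978332900 = 1)
k=2:  x_2 = 2535751·2535751+460·118230·118230 = 12860066268001,  y_2 = 2535751·118230+118230·2535751 = 599603681460
k=3:  x_3 = 2535751·12860066268001+460·118230·599603681460 = 65219851798297071751,  y_3 = 2535751·599603681460+118230·12860066268001 = 3040891269731634690
k=4:  x_4 = 2535751·65219851798297071751+460·118230·3040891269731634690 = 330762608834754335913072001,  y_4 = 2535751·3040891269731634690+118230·65219851798297071751 = 15421886156225925189922920
k=5:  x_5 = 2535751·330762608834754335913072001+460·118230·15421886156225925189922920 = 1677463232230609064240018182143751,  y_5 = 2535751·15421886156225925189922920+118230·330762608834754335913072001 = 78212126485069051161274736991150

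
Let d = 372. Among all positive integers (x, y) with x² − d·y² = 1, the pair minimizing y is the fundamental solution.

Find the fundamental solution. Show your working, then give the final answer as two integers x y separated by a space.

12151 630

√372 = [19; 3,2,12,2,3,38, …], period ℓ=6 (even) → k=5
k=0  a_k=19  p_k/q_k = 19/1
…
k=4  a_k=2  p_k/q_k = 3491/181
k=5  a_k=3  p_k/q_k = 12151/630
→ (12151, 630).  Check: 12151²=147646801, 372·630²=147646800, difference 1.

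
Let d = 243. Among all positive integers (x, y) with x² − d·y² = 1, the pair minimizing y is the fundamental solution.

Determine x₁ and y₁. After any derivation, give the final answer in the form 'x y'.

[15; 1,1,2,3,15,3,2,1,1,30] for √243; ℓ=10 ⇒ convergent index 9
k=0  a_k=15  p_k/q_k = 15/1
…
k=2  a_k=1  p_k/q_k = 31/2
…
k=5  a_k=15  p_k/q_k = 4053/260
k=6  a_k=3  p_k/q_k = 12424/797
k=7  a_k=2  p_k/q_k = 28901/1854
k=8  a_k=1  p_k/q_k = 41325/2651
k=9  a_k=1  p_k/q_k = 70226/4505
→ (70226, 4505).  Check: 70226²=4931691076, 243·4505²=4931691075, difference 1.

70226 4505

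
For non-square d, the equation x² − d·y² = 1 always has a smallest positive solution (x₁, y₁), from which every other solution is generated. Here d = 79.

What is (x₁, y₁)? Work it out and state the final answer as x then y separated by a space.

√79 = [8; 1,7,1,16, …], period ℓ=4 (even) → k=3
a_0=8:  p_0=8·1+0=8,  q_0=8·0+1=1
a_1=1:  p_1=1·8+1=9,  q_1=1·1+0=1
a_2=7:  p_2=7·9+8=71,  q_2=7·1+1=8
a_3=1:  p_3=1·71+9=80,  q_3=1·8+1=9
→ (80, 9).  Check: 80²=6400, 79·9²=6399, difference 1.

80 9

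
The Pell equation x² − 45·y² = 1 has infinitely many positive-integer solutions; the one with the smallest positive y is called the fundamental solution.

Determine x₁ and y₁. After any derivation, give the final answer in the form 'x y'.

161 24

d=45: √d = [6; 1,2,2,2,1,12] (ℓ=6, even), read p_5/q_5
step 0: (6, 1)  from 6·(1,0) + (0,1)
…
step 2: (20, 3)  from 2·(7,1) + (6,1)
step 3: (47, 7)  from 2·(20,3) + (7,1)
step 4: (114, 17)  from 2·(47,7) + (20,3)
step 5: (161, 24)  from 1·(114,17) + (47,7)
fundamental: x₁=161, y₁=24  (since 25921 − 45·576 = 1)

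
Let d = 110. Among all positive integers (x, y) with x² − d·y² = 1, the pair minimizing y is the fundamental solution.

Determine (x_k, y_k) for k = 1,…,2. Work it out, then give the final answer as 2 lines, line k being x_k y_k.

√110 → a₀=10, period (2,20); ℓ=2 even so k=1
a_0=10:  p_0=10·1+0=10,  q_0=10·0+1=1
a_1=2:  p_1=2·10+1=21,  q_1=2·1+0=2
fundamental: x₁=21, y₁=2  (since 441 − 110·4 = 1)
(x_2, y_2) = (21·21 + 110·2·2, 21·2 + 2·21) = (881, 84)

21 2
881 84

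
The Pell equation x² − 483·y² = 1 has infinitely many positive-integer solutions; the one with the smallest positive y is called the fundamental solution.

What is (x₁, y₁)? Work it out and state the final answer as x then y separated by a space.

22 1

[21; 1,42] for √483; ℓ=2 ⇒ convergent index 1
a_0=21:  p_0=21·1+0=21,  q_0=21·0+1=1
a_1=1:  p_1=1·21+1=22,  q_1=1·1+0=1
→ (22, 1).  Check: 22²=484, 483·1²=483, difference 1.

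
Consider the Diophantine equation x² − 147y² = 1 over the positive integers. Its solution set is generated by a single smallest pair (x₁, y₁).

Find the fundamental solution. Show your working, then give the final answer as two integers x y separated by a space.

97 8

√147 → a₀=12, period (8,24); ℓ=2 even so k=1
step 0: (12, 1)  from 12·(1,0) + (0,1)
step 1: (97, 8)  from 8·(12,1) + (1,0)
→ (97, 8).  Check: 97²=9409, 147·8²=9408, difference 1.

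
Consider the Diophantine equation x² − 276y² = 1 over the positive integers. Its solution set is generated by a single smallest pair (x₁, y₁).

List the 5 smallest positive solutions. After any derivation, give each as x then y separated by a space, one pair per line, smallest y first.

d=276: √d = [16; 1,1,1,1,2,2,2,1,1,1,1,32] (ℓ=12, even), read p_11/q_11
a_0=16:  p_0=16·1+0=16,  q_0=16·0+1=1
a_1=1:  p_1=1·16+1=17,  q_1=1·1+0=1
…
a_6=2:  p_6=2·216+83=515,  q_6=2·13+5=31
a_7=2:  p_7=2·515+216=1246,  q_7=2·31+13=75
…
a_9=1:  p_9=1·1761+1246=3007,  q_9=1·106+75=181
a_10=1:  p_10=1·3007+1761=4768,  q_10=1·181+106=287
a_11=1:  p_11=1·4768+3007=7775,  q_11=1·287+181=468
(x₁, y₁) = (7775, 468);  7775² − 276·468² = 1 ✓
k=2:  x_2 = 7775·7775+276·468·468 = 120901249,  y_2 = 7775·468+468·7775 = 7277400
k=3:  x_3 = 7775·120901249+276·468·7277400 = 1880014414175,  y_3 = 7775·7277400+468·120901249 = 113163569532
k=4:  x_4 = 7775·1880014414175+276·468·113163569532 = 29234224019520001,  y_4 = 7775·113163569532+468·1880014414175 = 1759693498945200
k=5:  x_5 = 7775·29234224019520001+276·468·1759693498945200 = 454592181623521601375,  y_5 = 7775·1759693498945200+468·29234224019520001 = 27363233795434290468

7775 468
120901249 7277400
1880014414175 113163569532
29234224019520001 1759693498945200
454592181623521601375 27363233795434290468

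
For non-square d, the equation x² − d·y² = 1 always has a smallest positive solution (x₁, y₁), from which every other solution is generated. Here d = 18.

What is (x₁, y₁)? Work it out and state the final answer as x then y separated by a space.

17 4

d=18: √d = [4; 4,8] (ℓ=2, even), read p_1/q_1
a_0=4:  p_0=4·1+0=4,  q_0=4·0+1=1
a_1=4:  p_1=4·4+1=17,  q_1=4·1+0=4
fundamental: x₁=17, y₁=4  (since 289 − 18·16 = 1)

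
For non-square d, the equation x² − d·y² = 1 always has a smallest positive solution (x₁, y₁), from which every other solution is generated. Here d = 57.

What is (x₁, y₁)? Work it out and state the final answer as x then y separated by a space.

d=57: √d = [7; 1,1,4,1,1,14] (ℓ=6, even), read p_5/q_5
a_0=7:  p_0=7·1+0=7,  q_0=7·0+1=1
…
a_3=4:  p_3=4·15+8=68,  q_3=4·2+1=9
a_4=1:  p_4=1·68+15=83,  q_4=1·9+2=11
a_5=1:  p_5=1·83+68=151,  q_5=1·11+9=20
(x₁, y₁) = (151, 20);  151² − 57·20² = 1 ✓

151 20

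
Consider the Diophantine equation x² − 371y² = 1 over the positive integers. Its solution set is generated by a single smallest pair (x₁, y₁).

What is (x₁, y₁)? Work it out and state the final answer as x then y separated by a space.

1695 88

d=371: √d = [19; 3,1,4,1,3,38] (ℓ=6, even), read p_5/q_5
a_0=19:  p_0=19·1+0=19,  q_0=19·0+1=1
a_1=3:  p_1=3·19+1=58,  q_1=3·1+0=3
a_2=1:  p_2=1·58+19=77,  q_2=1·3+1=4
a_3=4:  p_3=4·77+58=366,  q_3=4·4+3=19
a_4=1:  p_4=1·366+77=443,  q_4=1·19+4=23
a_5=3:  p_5=3·443+366=1695,  q_5=3·23+19=88
fundamental: x₁=1695, y₁=88  (since 2873025 − 371·7744 = 1)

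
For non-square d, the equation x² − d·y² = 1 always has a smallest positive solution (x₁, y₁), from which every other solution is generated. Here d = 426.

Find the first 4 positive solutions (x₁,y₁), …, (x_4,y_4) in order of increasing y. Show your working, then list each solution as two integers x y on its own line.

88751 4300
15753480001 763258600
2796274207048751 135479928012900
496344264283813920001 24047958181382517200

√426 = [20; 1,1,1,3,2,6,2,3,1,1,1,40, …], period ℓ=12 (even) → k=11
a_0=20:  p_0=20·1+0=20,  q_0=20·0+1=1
a_1=1:  p_1=1·20+1=21,  q_1=1·1+0=1
a_2=1:  p_2=1·21+20=41,  q_2=1·1+1=2
a_3=1:  p_3=1·41+21=62,  q_3=1·2+1=3
…
a_5=2:  p_5=2·227+62=516,  q_5=2·11+3=25
a_6=6:  p_6=6·516+227=3323,  q_6=6·25+11=161
a_7=2:  p_7=2·3323+516=7162,  q_7=2·161+25=347
a_8=3:  p_8=3·7162+3323=24809,  q_8=3·347+161=1202
…
a_10=1:  p_10=1·31971+24809=56780,  q_10=1·1549+1202=2751
a_11=1:  p_11=1·56780+31971=88751,  q_11=1·2751+1549=4300
fundamental: x₁=88751, y₁=4300  (since 7876740001 − 426·18490000 = 1)
(88751+4300√426)^2 = 15753480001 + 763258600√426
(88751+4300√426)^3 = 2796274207048751 + 135479928012900√426
(88751+4300√426)^4 = 496344264283813920001 + 24047958181382517200√426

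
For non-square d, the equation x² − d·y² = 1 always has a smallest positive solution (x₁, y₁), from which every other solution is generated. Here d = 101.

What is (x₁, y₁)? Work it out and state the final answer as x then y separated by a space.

d=101: √d = [10; 20] (ℓ=1, odd), read p_1/q_1
i=0: a=10 ⇒ p=10, q=1
i=1: a=20 ⇒ p=201, q=20
fundamental: x₁=201, y₁=20  (since 40401 − 101·400 = 1)

201 20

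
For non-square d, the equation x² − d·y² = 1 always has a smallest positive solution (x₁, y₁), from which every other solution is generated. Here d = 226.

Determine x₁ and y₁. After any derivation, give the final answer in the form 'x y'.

d=226: √d = [15; 30] (ℓ=1, odd), read p_1/q_1
a_0=15:  p_0=15·1+0=15,  q_0=15·0+1=1
a_1=30:  p_1=30·15+1=451,  q_1=30·1+0=30
→ (451, 30).  Check: 451²=203401, 226·30²=203400, difference 1.

451 30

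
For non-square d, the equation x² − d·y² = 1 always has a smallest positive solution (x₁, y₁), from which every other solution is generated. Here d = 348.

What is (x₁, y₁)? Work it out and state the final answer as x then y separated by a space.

√348 = [18; 1,1,1,8,1,1,1,36, …], period ℓ=8 (even) → k=7
k=0  a_k=18  p_k/q_k = 18/1
…
k=6  a_k=1  p_k/q_k = 1026/55
k=7  a_k=1  p_k/q_k = 1567/84
(x₁, y₁) = (1567, 84);  1567² − 348·84² = 1 ✓

1567 84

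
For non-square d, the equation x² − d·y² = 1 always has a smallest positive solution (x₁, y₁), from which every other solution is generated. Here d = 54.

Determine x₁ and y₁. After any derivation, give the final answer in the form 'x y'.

485 66

[7; 2,1,6,1,2,14] for √54; ℓ=6 ⇒ convergent index 5
k=0  a_k=7  p_k/q_k = 7/1
k=1  a_k=2  p_k/q_k = 15/2
k=2  a_k=1  p_k/q_k = 22/3
k=3  a_k=6  p_k/q_k = 147/20
k=4  a_k=1  p_k/q_k = 169/23
k=5  a_k=2  p_k/q_k = 485/66
→ (485, 66).  Check: 485²=235225, 54·66²=235224, difference 1.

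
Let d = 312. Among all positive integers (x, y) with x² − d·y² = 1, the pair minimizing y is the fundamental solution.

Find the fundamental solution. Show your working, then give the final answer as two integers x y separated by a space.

√312 = [17; 1,1,1,34, …], period ℓ=4 (even) → k=3
k=0  a_k=17  p_k/q_k = 17/1
k=1  a_k=1  p_k/q_k = 18/1
k=2  a_k=1  p_k/q_k = 35/2
k=3  a_k=1  p_k/q_k = 53/3
(x₁, y₁) = (53, 3);  53² − 312·3² = 1 ✓

53 3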